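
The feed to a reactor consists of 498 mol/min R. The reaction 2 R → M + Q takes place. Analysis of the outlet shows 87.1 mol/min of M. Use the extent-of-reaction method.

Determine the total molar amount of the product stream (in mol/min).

498 mol/min

For M: n = n₀ + 1ξ → 87.1 = 0 + 1ξ, giving ξ = 87.1 mol/min.
Outlet amounts (n = n₀ + ν ξ):
  R: 498 − 2(87.1) = 323.8
  M: 0 + 1(87.1) = 87.1
  Q: 0 + 1(87.1) = 87.1
Total out = 323.8 + 87.1 + 87.1 = 498 mol/min.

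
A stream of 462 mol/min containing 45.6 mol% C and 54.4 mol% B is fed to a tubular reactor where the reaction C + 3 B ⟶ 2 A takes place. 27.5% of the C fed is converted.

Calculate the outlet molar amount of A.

116 mol/min

C reacted = 0.275 × 210.7 = 57.93 mol/min; ν_C = −1, so ξ = 57.93/1 = 57.93 mol/min.
Outlet amounts (n = n₀ + ν ξ):
  C: 210.7 − 1(57.93) = 152.7
  B: 251.3 − 3(57.93) = 77.52
  A: 0 + 2(57.93) = 115.9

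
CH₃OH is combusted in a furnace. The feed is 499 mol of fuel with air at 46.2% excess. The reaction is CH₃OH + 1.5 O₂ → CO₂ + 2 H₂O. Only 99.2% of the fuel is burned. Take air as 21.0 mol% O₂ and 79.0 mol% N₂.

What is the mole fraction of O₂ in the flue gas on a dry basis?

Stoichiometric O₂ = 1.5 × 499 = 748.5 mol; O₂ fed = 748.5 × 1.462 = 1094 mol.
N₂ fed = 1094 × 79/21 = 4117 mol.
Fuel reacted = 0.992 × 499 → ξ = 495 mol.
Outlet (n = n₀ + ν ξ):
  CH₃OH: 499 − 1(495) = 3.992
  O₂: 1094 − 1.5(495) = 351.8
  N₂: 4117 (inert)
  CO₂: 0 + 1(495) = 495
  H₂O: 0 + 2(495) = 990
Dry total = 4967 mol; y_O₂ (dry) = 351.8 / 4967 = 0.07082.

0.0708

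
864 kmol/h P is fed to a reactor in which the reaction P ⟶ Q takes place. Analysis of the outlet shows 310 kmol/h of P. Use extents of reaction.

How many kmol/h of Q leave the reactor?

554 kmol/h

For P: n = n₀ − 1ξ → 310 = 864 − 1ξ, giving ξ = 554 kmol/h.
Outlet amounts (n = n₀ + ν ξ):
  P: 864 − 1(554) = 310
  Q: 0 + 1(554) = 554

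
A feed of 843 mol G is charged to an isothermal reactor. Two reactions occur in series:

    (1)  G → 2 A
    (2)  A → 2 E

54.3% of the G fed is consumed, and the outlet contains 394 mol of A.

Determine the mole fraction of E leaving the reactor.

Conversion of G: G consumed = 1ξ₁ = 0.543 × 843 → ξ₁ = 457.7 mol.
A balance: n_A = 0 + 2ξ₁ − 1ξ₂ = 394 → ξ₂ = (2·457.7 − 394)/1 = 521.5 mol.
Outlet amounts (n = n₀ + Σ ν·ξ):
  G: 843 − 1(457.7) = 385.3
  A: 0 + 2(457.7) − 1(521.5) = 394
  E: 0 + 2(521.5) = 1043
Total out = 1822 mol; y_E = 1043 / 1822 = 0.5724.

0.572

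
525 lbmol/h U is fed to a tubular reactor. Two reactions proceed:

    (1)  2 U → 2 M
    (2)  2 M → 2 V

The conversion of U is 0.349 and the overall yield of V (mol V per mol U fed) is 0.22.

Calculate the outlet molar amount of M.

67.7 lbmol/h

Conversion of U: U consumed = 2ξ₁ = 0.349 × 525 → ξ₁ = 91.61 lbmol/h.
Yield of V: 2ξ₂ / 525 = 0.22 → ξ₂ = 57.75 lbmol/h.
Outlet amounts (n = n₀ + Σ ν·ξ):
  U: 525 − 2(91.61) = 341.8
  M: 0 + 2(91.61) − 2(57.75) = 67.72
  V: 0 + 2(57.75) = 115.5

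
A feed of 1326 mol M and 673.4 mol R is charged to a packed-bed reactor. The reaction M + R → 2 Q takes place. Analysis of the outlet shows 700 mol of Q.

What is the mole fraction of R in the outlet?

0.162

For Q: n = n₀ + 2ξ → 700 = 0 + 2ξ, giving ξ = 350 mol.
Outlet amounts (n = n₀ + ν ξ):
  M: 1326 − 1(350) = 976
  R: 673.4 − 1(350) = 323.4
  Q: 0 + 2(350) = 700
Total out = 1999 mol; y_R = 323.4 / 1999 = 0.1617.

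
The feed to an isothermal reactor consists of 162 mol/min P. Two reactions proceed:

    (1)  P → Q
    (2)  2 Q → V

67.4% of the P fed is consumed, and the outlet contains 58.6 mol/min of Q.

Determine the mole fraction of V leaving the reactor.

Conversion of P: P consumed = 1ξ₁ = 0.674 × 162 → ξ₁ = 109.2 mol/min.
Q balance: n_Q = 0 + 1ξ₁ − 2ξ₂ = 58.6 → ξ₂ = (1·109.2 − 58.6)/2 = 25.29 mol/min.
Outlet amounts (n = n₀ + Σ ν·ξ):
  P: 162 − 1(109.2) = 52.81
  Q: 0 + 1(109.2) − 2(25.29) = 58.6
  V: 0 + 1(25.29) = 25.29
Total out = 136.7 mol/min; y_V = 25.29 / 136.7 = 0.185.

0.185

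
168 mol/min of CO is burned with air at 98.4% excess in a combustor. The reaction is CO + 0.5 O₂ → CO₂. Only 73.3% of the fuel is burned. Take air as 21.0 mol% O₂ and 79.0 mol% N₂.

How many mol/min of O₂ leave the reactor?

Stoichiometric O₂ = 0.5 × 168 = 84 mol/min; O₂ fed = 84 × 1.984 = 166.7 mol/min.
N₂ fed = 166.7 × 79/21 = 626.9 mol/min.
Fuel reacted = 0.733 × 168 → ξ = 123.1 mol/min.
Outlet (n = n₀ + ν ξ):
  CO: 168 − 1(123.1) = 44.86
  O₂: 166.7 − 0.5(123.1) = 105.1
  N₂: 626.9 (inert)
  CO₂: 0 + 1(123.1) = 123.1

105 mol/min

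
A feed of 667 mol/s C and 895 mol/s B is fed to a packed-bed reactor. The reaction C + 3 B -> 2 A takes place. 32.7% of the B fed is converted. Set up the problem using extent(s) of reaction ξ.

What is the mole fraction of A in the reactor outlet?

B reacted = 0.327 × 895 = 292.7 mol/s; ν_B = −3, so ξ = 292.7/3 = 97.56 mol/s.
Outlet amounts (n = n₀ + ν ξ):
  C: 667 − 1(97.56) = 569.4
  B: 895 − 3(97.56) = 602.3
  A: 0 + 2(97.56) = 195.1
Total out = 1367 mol/s; y_A = 195.1 / 1367 = 0.1427.

0.143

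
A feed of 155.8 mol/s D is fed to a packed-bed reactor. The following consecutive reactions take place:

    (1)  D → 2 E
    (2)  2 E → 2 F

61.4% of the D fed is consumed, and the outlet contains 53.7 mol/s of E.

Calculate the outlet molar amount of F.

Conversion of D: D consumed = 1ξ₁ = 0.614 × 155.8 → ξ₁ = 95.66 mol/s.
E balance: n_E = 0 + 2ξ₁ − 2ξ₂ = 53.7 → ξ₂ = (2·95.66 − 53.7)/2 = 68.81 mol/s.
Outlet amounts (n = n₀ + Σ ν·ξ):
  D: 155.8 − 1(95.66) = 60.14
  E: 0 + 2(95.66) − 2(68.81) = 53.7
  F: 0 + 2(68.81) = 137.6

138 mol/s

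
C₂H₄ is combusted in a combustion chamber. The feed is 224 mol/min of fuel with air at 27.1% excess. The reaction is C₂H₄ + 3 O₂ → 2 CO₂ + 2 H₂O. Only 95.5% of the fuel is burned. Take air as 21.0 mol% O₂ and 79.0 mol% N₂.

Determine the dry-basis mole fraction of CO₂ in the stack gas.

Stoichiometric O₂ = 3 × 224 = 672 mol/min; O₂ fed = 672 × 1.271 = 854.1 mol/min.
N₂ fed = 854.1 × 79/21 = 3213 mol/min.
Fuel reacted = 0.955 × 224 → ξ = 213.9 mol/min.
Outlet (n = n₀ + ν ξ):
  C₂H₄: 224 − 1(213.9) = 10.08
  O₂: 854.1 − 3(213.9) = 212.4
  N₂: 3213 (inert)
  CO₂: 0 + 2(213.9) = 427.8
  H₂O: 0 + 2(213.9) = 427.8
Dry total = 3863 mol/min; y_CO₂ (dry) = 427.8 / 3863 = 0.1107.

0.111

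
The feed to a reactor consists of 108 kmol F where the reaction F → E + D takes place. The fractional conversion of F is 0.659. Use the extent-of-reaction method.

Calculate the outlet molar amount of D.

71.2 kmol

F reacted = 0.659 × 108 = 71.17 kmol; ν_F = −1, so ξ = 71.17/1 = 71.17 kmol.
Outlet amounts (n = n₀ + ν ξ):
  F: 108 − 1(71.17) = 36.83
  E: 0 + 1(71.17) = 71.17
  D: 0 + 1(71.17) = 71.17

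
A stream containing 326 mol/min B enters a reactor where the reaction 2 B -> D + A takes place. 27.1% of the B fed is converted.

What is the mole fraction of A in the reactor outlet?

B reacted = 0.271 × 326 = 88.35 mol/min; ν_B = −2, so ξ = 88.35/2 = 44.17 mol/min.
Outlet amounts (n = n₀ + ν ξ):
  B: 326 − 2(44.17) = 237.7
  D: 0 + 1(44.17) = 44.17
  A: 0 + 1(44.17) = 44.17
Total out = 326 mol/min; y_A = 44.17 / 326 = 0.1355.

0.136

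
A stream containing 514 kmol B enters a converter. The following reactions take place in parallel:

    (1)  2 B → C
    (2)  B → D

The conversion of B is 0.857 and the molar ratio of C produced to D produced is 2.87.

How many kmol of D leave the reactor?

Conversion of B: B consumed = 0.857 × 514 = 440.5 kmol = 2ξ₁ + 1ξ₂.
Selectivity: 1ξ₁ / (1ξ₂) = 2.87 → ξ₁ = 2.87 ξ₂.
Substitute: (2·2.87 + 1) ξ₂ = 440.5 → ξ₂ = 65.36 kmol, ξ₁ = 187.6 kmol.
Outlet amounts (n = n₀ + Σ ν·ξ):
  B: 514 − 2(187.6) − 1(65.36) = 73.5
  C: 0 + 1(187.6) = 187.6
  D: 0 + 1(65.36) = 65.36

65.4 kmol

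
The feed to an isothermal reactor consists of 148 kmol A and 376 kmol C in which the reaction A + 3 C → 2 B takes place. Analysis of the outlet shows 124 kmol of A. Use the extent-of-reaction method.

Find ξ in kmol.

For A: n = n₀ − 1ξ → 124 = 148 − 1ξ, giving ξ = 24 kmol.
Outlet amounts (n = n₀ + ν ξ):
  A: 148 − 1(24) = 124
  C: 376 − 3(24) = 304
  B: 0 + 2(24) = 48

ξ = 24 kmol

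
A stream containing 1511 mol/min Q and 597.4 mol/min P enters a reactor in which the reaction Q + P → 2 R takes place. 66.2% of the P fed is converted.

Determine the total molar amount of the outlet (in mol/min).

P reacted = 0.662 × 597.4 = 395.5 mol/min; ν_P = −1, so ξ = 395.5/1 = 395.5 mol/min.
Outlet amounts (n = n₀ + ν ξ):
  Q: 1511 − 1(395.5) = 1116
  P: 597.4 − 1(395.5) = 201.9
  R: 0 + 2(395.5) = 791
Total out = 1116 + 201.9 + 791 = 2108 mol/min.

2110 mol/min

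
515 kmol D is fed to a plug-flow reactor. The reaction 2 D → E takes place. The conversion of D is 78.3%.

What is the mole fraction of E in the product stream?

D reacted = 0.783 × 515 = 403.2 kmol; ν_D = −2, so ξ = 403.2/2 = 201.6 kmol.
Outlet amounts (n = n₀ + ν ξ):
  D: 515 − 2(201.6) = 111.8
  E: 0 + 1(201.6) = 201.6
Total out = 313.4 kmol; y_E = 201.6 / 313.4 = 0.6434.

0.643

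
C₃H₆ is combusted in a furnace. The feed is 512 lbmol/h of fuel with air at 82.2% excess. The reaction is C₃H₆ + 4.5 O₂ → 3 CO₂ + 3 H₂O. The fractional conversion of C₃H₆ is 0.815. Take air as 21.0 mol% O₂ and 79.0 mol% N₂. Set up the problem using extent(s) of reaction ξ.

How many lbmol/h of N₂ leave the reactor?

15800 lbmol/h

Stoichiometric O₂ = 4.5 × 512 = 2304 lbmol/h; O₂ fed = 2304 × 1.822 = 4198 lbmol/h.
N₂ fed = 4198 × 79/21 = 15790 lbmol/h.
Fuel reacted = 0.815 × 512 → ξ = 417.3 lbmol/h.
Outlet (n = n₀ + ν ξ):
  C₃H₆: 512 − 1(417.3) = 94.72
  O₂: 4198 − 4.5(417.3) = 2320
  N₂: 15790 (inert)
  CO₂: 0 + 3(417.3) = 1252
  H₂O: 0 + 3(417.3) = 1252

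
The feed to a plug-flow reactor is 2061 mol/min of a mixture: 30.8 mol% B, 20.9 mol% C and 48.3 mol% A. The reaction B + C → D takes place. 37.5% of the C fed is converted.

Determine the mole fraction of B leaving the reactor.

0.249

C reacted = 0.375 × 430.7 = 161.5 mol/min; ν_C = −1, so ξ = 161.5/1 = 161.5 mol/min.
Outlet amounts (n = n₀ + ν ξ):
  B: 634.8 − 1(161.5) = 473.3
  C: 430.7 − 1(161.5) = 269.2
  D: 0 + 1(161.5) = 161.5
  A: 995.5 (inert)
Total out = 1899 mol/min; y_B = 473.3 / 1899 = 0.2492.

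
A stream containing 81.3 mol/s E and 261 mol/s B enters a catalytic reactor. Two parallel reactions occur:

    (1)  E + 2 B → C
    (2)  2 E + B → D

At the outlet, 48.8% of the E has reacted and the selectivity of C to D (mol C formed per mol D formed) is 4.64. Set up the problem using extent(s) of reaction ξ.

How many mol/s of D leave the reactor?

5.98 mol/s

Conversion of E: E consumed = 0.488 × 81.3 = 39.67 mol/s = 1ξ₁ + 2ξ₂.
Selectivity: 1ξ₁ / (1ξ₂) = 4.64 → ξ₁ = 4.64 ξ₂.
Substitute: (1·4.64 + 2) ξ₂ = 39.67 → ξ₂ = 5.975 mol/s, ξ₁ = 27.72 mol/s.
Outlet amounts (n = n₀ + Σ ν·ξ):
  E: 81.3 − 1(27.72) − 2(5.975) = 41.63
  B: 261 − 2(27.72) − 1(5.975) = 199.6
  C: 0 + 1(27.72) = 27.72
  D: 0 + 1(5.975) = 5.975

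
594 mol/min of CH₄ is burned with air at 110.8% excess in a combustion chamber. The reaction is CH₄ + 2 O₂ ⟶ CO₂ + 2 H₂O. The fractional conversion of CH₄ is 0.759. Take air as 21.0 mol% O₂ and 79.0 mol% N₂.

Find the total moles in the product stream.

12500 mol/min

Stoichiometric O₂ = 2 × 594 = 1188 mol/min; O₂ fed = 1188 × 2.108 = 2504 mol/min.
N₂ fed = 2504 × 79/21 = 9421 mol/min.
Fuel reacted = 0.759 × 594 → ξ = 450.8 mol/min.
Outlet (n = n₀ + ν ξ):
  CH₄: 594 − 1(450.8) = 143.2
  O₂: 2504 − 2(450.8) = 1603
  N₂: 9421 (inert)
  CO₂: 0 + 1(450.8) = 450.8
  H₂O: 0 + 2(450.8) = 901.7
Total out = 143.2 + 1603 + 9421 + 450.8 + 901.7 = 12520 mol/min.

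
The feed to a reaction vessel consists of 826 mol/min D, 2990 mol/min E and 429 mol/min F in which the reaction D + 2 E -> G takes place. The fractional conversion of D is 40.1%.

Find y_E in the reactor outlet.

0.65

D reacted = 0.401 × 826 = 331.2 mol/min; ν_D = −1, so ξ = 331.2/1 = 331.2 mol/min.
Outlet amounts (n = n₀ + ν ξ):
  D: 826 − 1(331.2) = 494.8
  E: 2990 − 2(331.2) = 2328
  G: 0 + 1(331.2) = 331.2
  F: 429 (inert)
Total out = 3583 mol/min; y_E = 2328 / 3583 = 0.6497.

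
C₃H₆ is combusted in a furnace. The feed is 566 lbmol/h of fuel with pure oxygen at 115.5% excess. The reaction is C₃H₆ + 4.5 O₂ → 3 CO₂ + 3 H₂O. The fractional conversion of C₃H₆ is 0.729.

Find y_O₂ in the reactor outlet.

Stoichiometric O₂ = 4.5 × 566 = 2547 lbmol/h; O₂ fed = 2547 × 2.155 = 5489 lbmol/h.
Fuel reacted = 0.729 × 566 → ξ = 412.6 lbmol/h.
Outlet (n = n₀ + ν ξ):
  C₃H₆: 566 − 1(412.6) = 153.4
  O₂: 5489 − 4.5(412.6) = 3632
  CO₂: 0 + 3(412.6) = 1238
  H₂O: 0 + 3(412.6) = 1238
Total out = 6261 lbmol/h; y_O₂ = 3632 / 6261 = 0.5801.

0.58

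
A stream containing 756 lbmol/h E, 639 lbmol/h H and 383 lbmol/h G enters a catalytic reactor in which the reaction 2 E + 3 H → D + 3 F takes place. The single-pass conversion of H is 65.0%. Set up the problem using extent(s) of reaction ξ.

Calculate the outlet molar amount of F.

415 lbmol/h

H reacted = 0.65 × 639 = 415.4 lbmol/h; ν_H = −3, so ξ = 415.4/3 = 138.5 lbmol/h.
Outlet amounts (n = n₀ + ν ξ):
  E: 756 − 2(138.5) = 479.1
  H: 639 − 3(138.5) = 223.6
  D: 0 + 1(138.5) = 138.5
  F: 0 + 3(138.5) = 415.4
  G: 383 (inert)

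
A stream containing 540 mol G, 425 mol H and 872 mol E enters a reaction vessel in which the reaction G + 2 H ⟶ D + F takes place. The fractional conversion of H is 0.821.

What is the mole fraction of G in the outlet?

H reacted = 0.821 × 425 = 348.9 mol; ν_H = −2, so ξ = 348.9/2 = 174.5 mol.
Outlet amounts (n = n₀ + ν ξ):
  G: 540 − 1(174.5) = 365.5
  H: 425 − 2(174.5) = 76.08
  D: 0 + 1(174.5) = 174.5
  F: 0 + 1(174.5) = 174.5
  E: 872 (inert)
Total out = 1663 mol; y_G = 365.5 / 1663 = 0.2199.

0.22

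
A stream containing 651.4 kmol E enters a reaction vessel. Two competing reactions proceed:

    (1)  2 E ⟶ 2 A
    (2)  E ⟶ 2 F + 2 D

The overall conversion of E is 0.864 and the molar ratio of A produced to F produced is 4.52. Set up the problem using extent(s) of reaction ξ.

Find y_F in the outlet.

Conversion of E: E consumed = 0.864 × 651.4 = 562.8 kmol = 2ξ₁ + 1ξ₂.
Selectivity: 2ξ₁ / (2ξ₂) = 4.52 → ξ₁ = 4.52 ξ₂.
Substitute: (2·4.52 + 1) ξ₂ = 562.8 → ξ₂ = 56.06 kmol, ξ₁ = 253.4 kmol.
Outlet amounts (n = n₀ + Σ ν·ξ):
  E: 651.4 − 2(253.4) − 1(56.06) = 88.59
  A: 0 + 2(253.4) = 506.8
  F: 0 + 2(56.06) = 112.1
  D: 0 + 2(56.06) = 112.1
Total out = 819.6 kmol; y_F = 112.1 / 819.6 = 0.1368.

0.137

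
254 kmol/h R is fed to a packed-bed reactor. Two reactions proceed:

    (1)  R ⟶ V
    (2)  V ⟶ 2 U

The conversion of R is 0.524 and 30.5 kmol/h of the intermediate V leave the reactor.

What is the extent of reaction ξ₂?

Conversion of R: R consumed = 1ξ₁ = 0.524 × 254 → ξ₁ = 133.1 kmol/h.
V balance: n_V = 0 + 1ξ₁ − 1ξ₂ = 30.5 → ξ₂ = (1·133.1 − 30.5)/1 = 102.6 kmol/h.
Outlet amounts (n = n₀ + Σ ν·ξ):
  R: 254 − 1(133.1) = 120.9
  V: 0 + 1(133.1) − 1(102.6) = 30.5
  U: 0 + 2(102.6) = 205.2

ξ₂ = 103 kmol/h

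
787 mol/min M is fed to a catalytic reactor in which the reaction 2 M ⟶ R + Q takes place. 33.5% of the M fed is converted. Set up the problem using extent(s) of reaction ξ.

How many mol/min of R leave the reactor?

132 mol/min

M reacted = 0.335 × 787 = 263.6 mol/min; ν_M = −2, so ξ = 263.6/2 = 131.8 mol/min.
Outlet amounts (n = n₀ + ν ξ):
  M: 787 − 2(131.8) = 523.4
  R: 0 + 1(131.8) = 131.8
  Q: 0 + 1(131.8) = 131.8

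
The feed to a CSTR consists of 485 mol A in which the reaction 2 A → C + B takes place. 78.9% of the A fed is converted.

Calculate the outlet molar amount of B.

A reacted = 0.789 × 485 = 382.7 mol; ν_A = −2, so ξ = 382.7/2 = 191.3 mol.
Outlet amounts (n = n₀ + ν ξ):
  A: 485 − 2(191.3) = 102.3
  C: 0 + 1(191.3) = 191.3
  B: 0 + 1(191.3) = 191.3

191 mol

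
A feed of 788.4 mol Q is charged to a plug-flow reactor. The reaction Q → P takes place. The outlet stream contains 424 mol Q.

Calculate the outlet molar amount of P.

For Q: n = n₀ − 1ξ → 424 = 788.4 − 1ξ, giving ξ = 364.4 mol.
Outlet amounts (n = n₀ + ν ξ):
  Q: 788.4 − 1(364.4) = 424
  P: 0 + 1(364.4) = 364.4

364 mol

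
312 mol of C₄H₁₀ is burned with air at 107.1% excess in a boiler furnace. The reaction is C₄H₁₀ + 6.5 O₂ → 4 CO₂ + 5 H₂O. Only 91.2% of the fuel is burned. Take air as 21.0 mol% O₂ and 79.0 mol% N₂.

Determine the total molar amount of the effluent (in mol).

20700 mol

Stoichiometric O₂ = 6.5 × 312 = 2028 mol; O₂ fed = 2028 × 2.071 = 4200 mol.
N₂ fed = 4200 × 79/21 = 15800 mol.
Fuel reacted = 0.912 × 312 → ξ = 284.5 mol.
Outlet (n = n₀ + ν ξ):
  C₄H₁₀: 312 − 1(284.5) = 27.46
  O₂: 4200 − 6.5(284.5) = 2350
  N₂: 15800 (inert)
  CO₂: 0 + 4(284.5) = 1138
  H₂O: 0 + 5(284.5) = 1423
Total out = 27.46 + 2350 + 15800 + 1138 + 1423 = 20740 mol.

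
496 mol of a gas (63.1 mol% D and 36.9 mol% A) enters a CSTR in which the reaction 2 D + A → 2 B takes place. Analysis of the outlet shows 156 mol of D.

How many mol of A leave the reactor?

105 mol

For D: n = n₀ − 2ξ → 156 = 313 − 2ξ, giving ξ = 78.49 mol.
Outlet amounts (n = n₀ + ν ξ):
  D: 313 − 2(78.49) = 156
  A: 183 − 1(78.49) = 104.5
  B: 0 + 2(78.49) = 157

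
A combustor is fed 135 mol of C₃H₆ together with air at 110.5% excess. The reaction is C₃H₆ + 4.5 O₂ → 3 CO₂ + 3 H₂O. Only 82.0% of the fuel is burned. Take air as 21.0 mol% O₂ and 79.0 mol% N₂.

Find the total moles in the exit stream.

6280 mol

Stoichiometric O₂ = 4.5 × 135 = 607.5 mol; O₂ fed = 607.5 × 2.105 = 1279 mol.
N₂ fed = 1279 × 79/21 = 4811 mol.
Fuel reacted = 0.82 × 135 → ξ = 110.7 mol.
Outlet (n = n₀ + ν ξ):
  C₃H₆: 135 − 1(110.7) = 24.3
  O₂: 1279 − 4.5(110.7) = 780.6
  N₂: 4811 (inert)
  CO₂: 0 + 3(110.7) = 332.1
  H₂O: 0 + 3(110.7) = 332.1
Total out = 24.3 + 780.6 + 4811 + 332.1 + 332.1 = 6280 mol.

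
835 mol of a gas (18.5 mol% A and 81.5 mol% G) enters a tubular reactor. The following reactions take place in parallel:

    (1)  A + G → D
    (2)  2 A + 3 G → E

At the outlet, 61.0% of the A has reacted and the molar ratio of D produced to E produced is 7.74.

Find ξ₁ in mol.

Conversion of A: A consumed = 0.61 × 154.5 = 94.23 mol = 1ξ₁ + 2ξ₂.
Selectivity: 1ξ₁ / (1ξ₂) = 7.74 → ξ₁ = 7.74 ξ₂.
Substitute: (1·7.74 + 2) ξ₂ = 94.23 → ξ₂ = 9.675 mol, ξ₁ = 74.88 mol.
Outlet amounts (n = n₀ + Σ ν·ξ):
  A: 154.5 − 1(74.88) − 2(9.675) = 60.25
  G: 680.5 − 1(74.88) − 3(9.675) = 576.6
  D: 0 + 1(74.88) = 74.88
  E: 0 + 1(9.675) = 9.675

ξ₁ = 74.9 mol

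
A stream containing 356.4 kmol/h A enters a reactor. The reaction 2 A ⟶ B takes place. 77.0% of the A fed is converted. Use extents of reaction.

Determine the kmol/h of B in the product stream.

A reacted = 0.77 × 356.4 = 274.4 kmol/h; ν_A = −2, so ξ = 274.4/2 = 137.2 kmol/h.
Outlet amounts (n = n₀ + ν ξ):
  A: 356.4 − 2(137.2) = 81.97
  B: 0 + 1(137.2) = 137.2

137 kmol/h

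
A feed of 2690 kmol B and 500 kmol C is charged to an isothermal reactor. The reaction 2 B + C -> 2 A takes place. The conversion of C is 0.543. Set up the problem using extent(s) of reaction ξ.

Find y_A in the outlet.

0.186

C reacted = 0.543 × 500 = 271.5 kmol; ν_C = −1, so ξ = 271.5/1 = 271.5 kmol.
Outlet amounts (n = n₀ + ν ξ):
  B: 2690 − 2(271.5) = 2147
  C: 500 − 1(271.5) = 228.5
  A: 0 + 2(271.5) = 543
Total out = 2918 kmol; y_A = 543 / 2918 = 0.1861.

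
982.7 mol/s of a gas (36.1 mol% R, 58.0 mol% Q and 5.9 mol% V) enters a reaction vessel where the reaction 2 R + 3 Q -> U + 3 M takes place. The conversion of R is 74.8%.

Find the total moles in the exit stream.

R reacted = 0.748 × 354.8 = 265.4 mol/s; ν_R = −2, so ξ = 265.4/2 = 132.7 mol/s.
Outlet amounts (n = n₀ + ν ξ):
  R: 354.8 − 2(132.7) = 89.4
  Q: 570 − 3(132.7) = 171.9
  U: 0 + 1(132.7) = 132.7
  M: 0 + 3(132.7) = 398
  V: 57.98 (inert)
Total out = 89.4 + 171.9 + 132.7 + 398 + 57.98 = 850 mol/s.

850 mol/s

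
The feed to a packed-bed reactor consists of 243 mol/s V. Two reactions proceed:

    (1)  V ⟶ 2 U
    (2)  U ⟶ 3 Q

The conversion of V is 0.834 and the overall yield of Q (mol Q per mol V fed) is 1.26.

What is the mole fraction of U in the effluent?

0.467

Conversion of V: V consumed = 1ξ₁ = 0.834 × 243 → ξ₁ = 202.7 mol/s.
Yield of Q: 3ξ₂ / 243 = 1.26 → ξ₂ = 102.1 mol/s.
Outlet amounts (n = n₀ + Σ ν·ξ):
  V: 243 − 1(202.7) = 40.34
  U: 0 + 2(202.7) − 1(102.1) = 303.3
  Q: 0 + 3(102.1) = 306.2
Total out = 649.8 mol/s; y_U = 303.3 / 649.8 = 0.4667.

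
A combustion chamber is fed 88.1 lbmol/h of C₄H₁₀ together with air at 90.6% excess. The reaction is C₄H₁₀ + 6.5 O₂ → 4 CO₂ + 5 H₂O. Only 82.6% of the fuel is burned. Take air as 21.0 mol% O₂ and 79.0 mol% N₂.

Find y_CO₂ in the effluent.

0.054

Stoichiometric O₂ = 6.5 × 88.1 = 572.6 lbmol/h; O₂ fed = 572.6 × 1.906 = 1091 lbmol/h.
N₂ fed = 1091 × 79/21 = 4106 lbmol/h.
Fuel reacted = 0.826 × 88.1 → ξ = 72.77 lbmol/h.
Outlet (n = n₀ + ν ξ):
  C₄H₁₀: 88.1 − 1(72.77) = 15.33
  O₂: 1091 − 6.5(72.77) = 618.5
  N₂: 4106 (inert)
  CO₂: 0 + 4(72.77) = 291.1
  H₂O: 0 + 5(72.77) = 363.9
Total out = 5395 lbmol/h; y_CO₂ = 291.1 / 5395 = 0.05396.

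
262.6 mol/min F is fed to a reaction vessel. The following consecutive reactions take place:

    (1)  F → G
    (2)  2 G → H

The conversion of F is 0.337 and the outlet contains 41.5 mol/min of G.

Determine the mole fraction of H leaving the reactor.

Conversion of F: F consumed = 1ξ₁ = 0.337 × 262.6 → ξ₁ = 88.5 mol/min.
G balance: n_G = 0 + 1ξ₁ − 2ξ₂ = 41.5 → ξ₂ = (1·88.5 − 41.5)/2 = 23.5 mol/min.
Outlet amounts (n = n₀ + Σ ν·ξ):
  F: 262.6 − 1(88.5) = 174.1
  G: 0 + 1(88.5) − 2(23.5) = 41.5
  H: 0 + 1(23.5) = 23.5
Total out = 239.1 mol/min; y_H = 23.5 / 239.1 = 0.09828.

0.0983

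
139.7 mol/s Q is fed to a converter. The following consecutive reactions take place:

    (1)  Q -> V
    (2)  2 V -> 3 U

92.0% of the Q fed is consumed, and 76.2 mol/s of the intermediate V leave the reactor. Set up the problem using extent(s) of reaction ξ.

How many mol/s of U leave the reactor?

Conversion of Q: Q consumed = 1ξ₁ = 0.92 × 139.7 → ξ₁ = 128.5 mol/s.
V balance: n_V = 0 + 1ξ₁ − 2ξ₂ = 76.2 → ξ₂ = (1·128.5 − 76.2)/2 = 26.16 mol/s.
Outlet amounts (n = n₀ + Σ ν·ξ):
  Q: 139.7 − 1(128.5) = 11.18
  V: 0 + 1(128.5) − 2(26.16) = 76.2
  U: 0 + 3(26.16) = 78.49

78.5 mol/s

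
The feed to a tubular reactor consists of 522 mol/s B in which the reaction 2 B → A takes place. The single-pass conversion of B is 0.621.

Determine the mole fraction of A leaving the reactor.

0.45

B reacted = 0.621 × 522 = 324.2 mol/s; ν_B = −2, so ξ = 324.2/2 = 162.1 mol/s.
Outlet amounts (n = n₀ + ν ξ):
  B: 522 − 2(162.1) = 197.8
  A: 0 + 1(162.1) = 162.1
Total out = 359.9 mol/s; y_A = 162.1 / 359.9 = 0.4503.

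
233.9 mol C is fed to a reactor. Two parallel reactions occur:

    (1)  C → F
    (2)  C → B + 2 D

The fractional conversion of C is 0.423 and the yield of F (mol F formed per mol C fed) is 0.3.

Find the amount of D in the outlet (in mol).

Yield of F: 1ξ₁ / 233.9 = 0.3 → ξ₁ = 70.17 mol.
Conversion of C: 1ξ₁ + 1ξ₂ = 0.423 × 233.9 = 98.94 → ξ₂ = 28.77 mol.
Outlet amounts (n = n₀ + Σ ν·ξ):
  C: 233.9 − 1(70.17) − 1(28.77) = 135
  F: 0 + 1(70.17) = 70.17
  B: 0 + 1(28.77) = 28.77
  D: 0 + 2(28.77) = 57.54

57.5 mol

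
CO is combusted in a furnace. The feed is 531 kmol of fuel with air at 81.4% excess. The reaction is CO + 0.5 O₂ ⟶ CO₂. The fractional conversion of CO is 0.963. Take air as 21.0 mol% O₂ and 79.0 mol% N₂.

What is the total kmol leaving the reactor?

2570 kmol

Stoichiometric O₂ = 0.5 × 531 = 265.5 kmol; O₂ fed = 265.5 × 1.814 = 481.6 kmol.
N₂ fed = 481.6 × 79/21 = 1812 kmol.
Fuel reacted = 0.963 × 531 → ξ = 511.4 kmol.
Outlet (n = n₀ + ν ξ):
  CO: 531 − 1(511.4) = 19.65
  O₂: 481.6 − 0.5(511.4) = 225.9
  N₂: 1812 (inert)
  CO₂: 0 + 1(511.4) = 511.4
Total out = 19.65 + 225.9 + 1812 + 511.4 = 2569 kmol.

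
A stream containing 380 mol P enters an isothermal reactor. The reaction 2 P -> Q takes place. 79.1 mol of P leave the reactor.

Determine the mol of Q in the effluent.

For P: n = n₀ − 2ξ → 79.1 = 380 − 2ξ, giving ξ = 150.4 mol.
Outlet amounts (n = n₀ + ν ξ):
  P: 380 − 2(150.4) = 79.1
  Q: 0 + 1(150.4) = 150.4

150 mol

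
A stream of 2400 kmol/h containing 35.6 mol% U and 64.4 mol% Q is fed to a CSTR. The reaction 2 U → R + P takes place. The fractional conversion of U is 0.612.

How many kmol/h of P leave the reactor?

261 kmol/h

U reacted = 0.612 × 854.4 = 522.9 kmol/h; ν_U = −2, so ξ = 522.9/2 = 261.4 kmol/h.
Outlet amounts (n = n₀ + ν ξ):
  U: 854.4 − 2(261.4) = 331.5
  R: 0 + 1(261.4) = 261.4
  P: 0 + 1(261.4) = 261.4
  Q: 1546 (inert)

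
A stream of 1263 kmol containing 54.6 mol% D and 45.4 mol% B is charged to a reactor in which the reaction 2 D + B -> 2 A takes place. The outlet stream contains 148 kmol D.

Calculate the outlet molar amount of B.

For D: n = n₀ − 2ξ → 148 = 689.6 − 2ξ, giving ξ = 270.8 kmol.
Outlet amounts (n = n₀ + ν ξ):
  D: 689.6 − 2(270.8) = 148
  B: 573.4 − 1(270.8) = 302.6
  A: 0 + 2(270.8) = 541.6

303 kmol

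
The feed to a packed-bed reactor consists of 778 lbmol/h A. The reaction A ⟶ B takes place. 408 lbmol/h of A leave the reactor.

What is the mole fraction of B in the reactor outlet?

For A: n = n₀ − 1ξ → 408 = 778 − 1ξ, giving ξ = 370 lbmol/h.
Outlet amounts (n = n₀ + ν ξ):
  A: 778 − 1(370) = 408
  B: 0 + 1(370) = 370
Total out = 778 lbmol/h; y_B = 370 / 778 = 0.4756.

0.476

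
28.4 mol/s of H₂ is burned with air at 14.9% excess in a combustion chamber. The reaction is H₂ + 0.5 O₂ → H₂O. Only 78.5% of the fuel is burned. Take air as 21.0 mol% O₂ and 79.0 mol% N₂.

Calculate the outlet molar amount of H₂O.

Stoichiometric O₂ = 0.5 × 28.4 = 14.2 mol/s; O₂ fed = 14.2 × 1.149 = 16.32 mol/s.
N₂ fed = 16.32 × 79/21 = 61.38 mol/s.
Fuel reacted = 0.785 × 28.4 → ξ = 22.29 mol/s.
Outlet (n = n₀ + ν ξ):
  H₂: 28.4 − 1(22.29) = 6.106
  O₂: 16.32 − 0.5(22.29) = 5.169
  N₂: 61.38 (inert)
  H₂O: 0 + 1(22.29) = 22.29

22.3 mol/s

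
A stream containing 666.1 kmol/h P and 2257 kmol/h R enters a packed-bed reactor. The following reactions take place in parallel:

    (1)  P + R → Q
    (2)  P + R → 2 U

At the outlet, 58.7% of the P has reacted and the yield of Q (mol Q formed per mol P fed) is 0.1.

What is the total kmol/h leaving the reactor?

2860 kmol/h

Yield of Q: 1ξ₁ / 666.1 = 0.1 → ξ₁ = 66.61 kmol/h.
Conversion of P: 1ξ₁ + 1ξ₂ = 0.587 × 666.1 = 391 → ξ₂ = 324.4 kmol/h.
Outlet amounts (n = n₀ + Σ ν·ξ):
  P: 666.1 − 1(66.61) − 1(324.4) = 275.1
  R: 2257 − 1(66.61) − 1(324.4) = 1866
  Q: 0 + 1(66.61) = 66.61
  U: 0 + 2(324.4) = 648.8
Total out = 275.1 + 1866 + 66.61 + 648.8 = 2856 kmol/h.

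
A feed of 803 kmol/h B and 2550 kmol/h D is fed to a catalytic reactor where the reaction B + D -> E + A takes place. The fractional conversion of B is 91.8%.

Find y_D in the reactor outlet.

0.541

B reacted = 0.918 × 803 = 737.2 kmol/h; ν_B = −1, so ξ = 737.2/1 = 737.2 kmol/h.
Outlet amounts (n = n₀ + ν ξ):
  B: 803 − 1(737.2) = 65.85
  D: 2550 − 1(737.2) = 1813
  E: 0 + 1(737.2) = 737.2
  A: 0 + 1(737.2) = 737.2
Total out = 3353 kmol/h; y_D = 1813 / 3353 = 0.5407.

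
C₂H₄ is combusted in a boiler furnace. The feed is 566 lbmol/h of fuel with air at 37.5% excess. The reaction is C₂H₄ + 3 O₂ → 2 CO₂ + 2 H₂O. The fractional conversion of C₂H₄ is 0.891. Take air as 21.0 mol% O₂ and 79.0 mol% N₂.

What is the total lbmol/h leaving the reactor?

Stoichiometric O₂ = 3 × 566 = 1698 lbmol/h; O₂ fed = 1698 × 1.375 = 2335 lbmol/h.
N₂ fed = 2335 × 79/21 = 8783 lbmol/h.
Fuel reacted = 0.891 × 566 → ξ = 504.3 lbmol/h.
Outlet (n = n₀ + ν ξ):
  C₂H₄: 566 − 1(504.3) = 61.69
  O₂: 2335 − 3(504.3) = 821.8
  N₂: 8783 (inert)
  CO₂: 0 + 2(504.3) = 1009
  H₂O: 0 + 2(504.3) = 1009
Total out = 61.69 + 821.8 + 8783 + 1009 + 1009 = 11680 lbmol/h.

11700 lbmol/h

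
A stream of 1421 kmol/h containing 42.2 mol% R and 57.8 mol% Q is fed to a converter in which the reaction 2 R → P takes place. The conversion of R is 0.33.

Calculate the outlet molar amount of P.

R reacted = 0.33 × 599.7 = 197.9 kmol/h; ν_R = −2, so ξ = 197.9/2 = 98.94 kmol/h.
Outlet amounts (n = n₀ + ν ξ):
  R: 599.7 − 2(98.94) = 401.8
  P: 0 + 1(98.94) = 98.94
  Q: 821.3 (inert)

98.9 kmol/h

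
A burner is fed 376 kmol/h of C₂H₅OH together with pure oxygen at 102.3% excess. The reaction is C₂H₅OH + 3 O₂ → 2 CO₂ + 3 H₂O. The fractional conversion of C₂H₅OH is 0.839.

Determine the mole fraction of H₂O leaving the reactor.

0.318

Stoichiometric O₂ = 3 × 376 = 1128 kmol/h; O₂ fed = 1128 × 2.023 = 2282 kmol/h.
Fuel reacted = 0.839 × 376 → ξ = 315.5 kmol/h.
Outlet (n = n₀ + ν ξ):
  C₂H₅OH: 376 − 1(315.5) = 60.54
  O₂: 2282 − 3(315.5) = 1336
  CO₂: 0 + 2(315.5) = 630.9
  H₂O: 0 + 3(315.5) = 946.4
Total out = 2973 kmol/h; y_H₂O = 946.4 / 2973 = 0.3183.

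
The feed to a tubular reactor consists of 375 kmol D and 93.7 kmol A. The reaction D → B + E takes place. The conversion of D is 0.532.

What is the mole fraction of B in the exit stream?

0.299

D reacted = 0.532 × 375 = 199.5 kmol; ν_D = −1, so ξ = 199.5/1 = 199.5 kmol.
Outlet amounts (n = n₀ + ν ξ):
  D: 375 − 1(199.5) = 175.5
  B: 0 + 1(199.5) = 199.5
  E: 0 + 1(199.5) = 199.5
  A: 93.7 (inert)
Total out = 668.2 kmol; y_B = 199.5 / 668.2 = 0.2986.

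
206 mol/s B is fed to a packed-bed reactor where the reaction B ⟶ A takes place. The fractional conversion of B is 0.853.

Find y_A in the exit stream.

B reacted = 0.853 × 206 = 175.7 mol/s; ν_B = −1, so ξ = 175.7/1 = 175.7 mol/s.
Outlet amounts (n = n₀ + ν ξ):
  B: 206 − 1(175.7) = 30.28
  A: 0 + 1(175.7) = 175.7
Total out = 206 mol/s; y_A = 175.7 / 206 = 0.853.

0.853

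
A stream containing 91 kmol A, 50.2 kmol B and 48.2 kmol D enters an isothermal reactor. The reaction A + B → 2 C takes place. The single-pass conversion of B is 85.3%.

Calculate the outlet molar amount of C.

B reacted = 0.853 × 50.2 = 42.82 kmol; ν_B = −1, so ξ = 42.82/1 = 42.82 kmol.
Outlet amounts (n = n₀ + ν ξ):
  A: 91 − 1(42.82) = 48.18
  B: 50.2 − 1(42.82) = 7.379
  C: 0 + 2(42.82) = 85.64
  D: 48.2 (inert)

85.6 kmol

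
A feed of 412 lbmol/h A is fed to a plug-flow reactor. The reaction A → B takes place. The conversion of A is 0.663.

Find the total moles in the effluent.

A reacted = 0.663 × 412 = 273.2 lbmol/h; ν_A = −1, so ξ = 273.2/1 = 273.2 lbmol/h.
Outlet amounts (n = n₀ + ν ξ):
  A: 412 − 1(273.2) = 138.8
  B: 0 + 1(273.2) = 273.2
Total out = 138.8 + 273.2 = 412 lbmol/h.

412 lbmol/h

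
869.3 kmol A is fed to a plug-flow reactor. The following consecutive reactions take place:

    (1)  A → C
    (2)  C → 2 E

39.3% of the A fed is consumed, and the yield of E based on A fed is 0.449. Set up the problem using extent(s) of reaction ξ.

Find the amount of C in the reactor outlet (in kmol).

Conversion of A: A consumed = 1ξ₁ = 0.393 × 869.3 → ξ₁ = 341.6 kmol.
Yield of E: 2ξ₂ / 869.3 = 0.449 → ξ₂ = 195.2 kmol.
Outlet amounts (n = n₀ + Σ ν·ξ):
  A: 869.3 − 1(341.6) = 527.7
  C: 0 + 1(341.6) − 1(195.2) = 146.5
  E: 0 + 2(195.2) = 390.3

146 kmol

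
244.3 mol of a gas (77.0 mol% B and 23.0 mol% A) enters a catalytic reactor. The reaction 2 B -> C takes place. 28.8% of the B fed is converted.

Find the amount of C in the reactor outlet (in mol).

B reacted = 0.288 × 188.1 = 54.18 mol; ν_B = −2, so ξ = 54.18/2 = 27.09 mol.
Outlet amounts (n = n₀ + ν ξ):
  B: 188.1 − 2(27.09) = 133.9
  C: 0 + 1(27.09) = 27.09
  A: 56.19 (inert)

27.1 mol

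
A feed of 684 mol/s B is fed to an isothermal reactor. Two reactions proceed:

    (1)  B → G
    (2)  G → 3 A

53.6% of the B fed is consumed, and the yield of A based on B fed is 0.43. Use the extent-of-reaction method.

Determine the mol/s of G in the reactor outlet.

Conversion of B: B consumed = 1ξ₁ = 0.536 × 684 → ξ₁ = 366.6 mol/s.
Yield of A: 3ξ₂ / 684 = 0.43 → ξ₂ = 98.04 mol/s.
Outlet amounts (n = n₀ + Σ ν·ξ):
  B: 684 − 1(366.6) = 317.4
  G: 0 + 1(366.6) − 1(98.04) = 268.6
  A: 0 + 3(98.04) = 294.1

269 mol/s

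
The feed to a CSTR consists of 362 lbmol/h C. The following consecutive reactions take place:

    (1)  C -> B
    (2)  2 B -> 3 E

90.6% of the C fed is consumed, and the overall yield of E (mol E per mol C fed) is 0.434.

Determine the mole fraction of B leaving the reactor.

Conversion of C: C consumed = 1ξ₁ = 0.906 × 362 → ξ₁ = 328 lbmol/h.
Yield of E: 3ξ₂ / 362 = 0.434 → ξ₂ = 52.37 lbmol/h.
Outlet amounts (n = n₀ + Σ ν·ξ):
  C: 362 − 1(328) = 34.03
  B: 0 + 1(328) − 2(52.37) = 223.2
  E: 0 + 3(52.37) = 157.1
Total out = 414.4 lbmol/h; y_B = 223.2 / 414.4 = 0.5387.

0.539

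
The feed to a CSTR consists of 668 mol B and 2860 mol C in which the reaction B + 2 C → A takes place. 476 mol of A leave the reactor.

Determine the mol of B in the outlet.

For A: n = n₀ + 1ξ → 476 = 0 + 1ξ, giving ξ = 476 mol.
Outlet amounts (n = n₀ + ν ξ):
  B: 668 − 1(476) = 192
  C: 2860 − 2(476) = 1908
  A: 0 + 1(476) = 476

192 mol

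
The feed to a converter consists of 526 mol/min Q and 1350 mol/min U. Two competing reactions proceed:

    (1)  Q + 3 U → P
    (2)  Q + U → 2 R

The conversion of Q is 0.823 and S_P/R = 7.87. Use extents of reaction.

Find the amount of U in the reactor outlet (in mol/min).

103 mol/min

Conversion of Q: Q consumed = 0.823 × 526 = 432.9 mol/min = 1ξ₁ + 1ξ₂.
Selectivity: 1ξ₁ / (2ξ₂) = 7.87 → ξ₁ = 15.74 ξ₂.
Substitute: (1·15.74 + 1) ξ₂ = 432.9 → ξ₂ = 25.86 mol/min, ξ₁ = 407 mol/min.
Outlet amounts (n = n₀ + Σ ν·ξ):
  Q: 526 − 1(407) − 1(25.86) = 93.1
  U: 1350 − 3(407) − 1(25.86) = 103
  P: 0 + 1(407) = 407
  R: 0 + 2(25.86) = 51.72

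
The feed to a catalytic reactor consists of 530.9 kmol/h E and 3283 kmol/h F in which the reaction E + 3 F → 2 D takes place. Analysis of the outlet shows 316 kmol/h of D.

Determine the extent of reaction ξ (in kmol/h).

For D: n = n₀ + 2ξ → 316 = 0 + 2ξ, giving ξ = 158 kmol/h.
Outlet amounts (n = n₀ + ν ξ):
  E: 530.9 − 1(158) = 372.9
  F: 3283 − 3(158) = 2809
  D: 0 + 2(158) = 316

ξ = 158 kmol/h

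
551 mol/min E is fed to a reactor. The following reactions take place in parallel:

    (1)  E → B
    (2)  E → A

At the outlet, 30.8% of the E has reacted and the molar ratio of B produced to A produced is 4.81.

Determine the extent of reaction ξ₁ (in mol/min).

Conversion of E: E consumed = 0.308 × 551 = 169.7 mol/min = 1ξ₁ + 1ξ₂.
Selectivity: 1ξ₁ / (1ξ₂) = 4.81 → ξ₁ = 4.81 ξ₂.
Substitute: (1·4.81 + 1) ξ₂ = 169.7 → ξ₂ = 29.21 mol/min, ξ₁ = 140.5 mol/min.
Outlet amounts (n = n₀ + Σ ν·ξ):
  E: 551 − 1(140.5) − 1(29.21) = 381.3
  B: 0 + 1(140.5) = 140.5
  A: 0 + 1(29.21) = 29.21

ξ₁ = 140 mol/min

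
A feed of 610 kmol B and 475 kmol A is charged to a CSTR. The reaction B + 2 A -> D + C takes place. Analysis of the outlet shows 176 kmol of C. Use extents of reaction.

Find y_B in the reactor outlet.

0.477

For C: n = n₀ + 1ξ → 176 = 0 + 1ξ, giving ξ = 176 kmol.
Outlet amounts (n = n₀ + ν ξ):
  B: 610 − 1(176) = 434
  A: 475 − 2(176) = 123
  D: 0 + 1(176) = 176
  C: 0 + 1(176) = 176
Total out = 909 kmol; y_B = 434 / 909 = 0.4774.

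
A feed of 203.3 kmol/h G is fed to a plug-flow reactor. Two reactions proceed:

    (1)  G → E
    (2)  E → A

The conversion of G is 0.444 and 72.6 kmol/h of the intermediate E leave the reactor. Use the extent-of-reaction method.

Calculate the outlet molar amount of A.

Conversion of G: G consumed = 1ξ₁ = 0.444 × 203.3 → ξ₁ = 90.27 kmol/h.
E balance: n_E = 0 + 1ξ₁ − 1ξ₂ = 72.6 → ξ₂ = (1·90.27 − 72.6)/1 = 17.67 kmol/h.
Outlet amounts (n = n₀ + Σ ν·ξ):
  G: 203.3 − 1(90.27) = 113
  E: 0 + 1(90.27) − 1(17.67) = 72.6
  A: 0 + 1(17.67) = 17.67

17.7 kmol/h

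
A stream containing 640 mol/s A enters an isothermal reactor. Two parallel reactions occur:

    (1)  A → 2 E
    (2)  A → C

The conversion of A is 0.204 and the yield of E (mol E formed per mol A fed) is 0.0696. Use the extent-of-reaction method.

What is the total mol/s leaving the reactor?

Yield of E: 2ξ₁ / 640 = 0.0696 → ξ₁ = 22.27 mol/s.
Conversion of A: 1ξ₁ + 1ξ₂ = 0.204 × 640 = 130.6 → ξ₂ = 108.3 mol/s.
Outlet amounts (n = n₀ + Σ ν·ξ):
  A: 640 − 1(22.27) − 1(108.3) = 509.4
  E: 0 + 2(22.27) = 44.54
  C: 0 + 1(108.3) = 108.3
Total out = 509.4 + 44.54 + 108.3 = 662.3 mol/s.

662 mol/s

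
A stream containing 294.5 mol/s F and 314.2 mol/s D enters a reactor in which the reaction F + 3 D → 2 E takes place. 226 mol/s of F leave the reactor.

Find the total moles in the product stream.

For F: n = n₀ − 1ξ → 226 = 294.5 − 1ξ, giving ξ = 68.5 mol/s.
Outlet amounts (n = n₀ + ν ξ):
  F: 294.5 − 1(68.5) = 226
  D: 314.2 − 3(68.5) = 108.7
  E: 0 + 2(68.5) = 137
Total out = 226 + 108.7 + 137 = 471.7 mol/s.

472 mol/s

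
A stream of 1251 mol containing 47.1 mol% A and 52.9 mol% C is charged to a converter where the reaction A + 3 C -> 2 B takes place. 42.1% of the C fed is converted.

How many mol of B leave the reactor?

C reacted = 0.421 × 661.8 = 278.6 mol; ν_C = −3, so ξ = 278.6/3 = 92.87 mol.
Outlet amounts (n = n₀ + ν ξ):
  A: 589.2 − 1(92.87) = 496.4
  C: 661.8 − 3(92.87) = 383.2
  B: 0 + 2(92.87) = 185.7

186 mol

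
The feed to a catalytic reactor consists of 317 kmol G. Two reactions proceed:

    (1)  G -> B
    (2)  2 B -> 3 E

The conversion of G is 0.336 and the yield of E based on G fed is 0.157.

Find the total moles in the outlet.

Conversion of G: G consumed = 1ξ₁ = 0.336 × 317 → ξ₁ = 106.5 kmol.
Yield of E: 3ξ₂ / 317 = 0.157 → ξ₂ = 16.59 kmol.
Outlet amounts (n = n₀ + Σ ν·ξ):
  G: 317 − 1(106.5) = 210.5
  B: 0 + 1(106.5) − 2(16.59) = 73.33
  E: 0 + 3(16.59) = 49.77
Total out = 210.5 + 73.33 + 49.77 = 333.6 kmol.

334 kmol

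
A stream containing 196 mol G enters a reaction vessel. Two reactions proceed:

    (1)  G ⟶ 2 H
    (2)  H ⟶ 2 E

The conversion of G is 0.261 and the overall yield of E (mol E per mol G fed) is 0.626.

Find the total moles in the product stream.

309 mol

Conversion of G: G consumed = 1ξ₁ = 0.261 × 196 → ξ₁ = 51.16 mol.
Yield of E: 2ξ₂ / 196 = 0.626 → ξ₂ = 61.35 mol.
Outlet amounts (n = n₀ + Σ ν·ξ):
  G: 196 − 1(51.16) = 144.8
  H: 0 + 2(51.16) − 1(61.35) = 40.96
  E: 0 + 2(61.35) = 122.7
Total out = 144.8 + 40.96 + 122.7 = 308.5 mol.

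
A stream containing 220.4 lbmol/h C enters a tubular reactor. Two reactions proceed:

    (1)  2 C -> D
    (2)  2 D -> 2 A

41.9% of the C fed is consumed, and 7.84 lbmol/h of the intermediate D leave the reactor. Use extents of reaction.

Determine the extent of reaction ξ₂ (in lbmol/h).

ξ₂ = 19.2 lbmol/h

Conversion of C: C consumed = 2ξ₁ = 0.419 × 220.4 → ξ₁ = 46.17 lbmol/h.
D balance: n_D = 0 + 1ξ₁ − 2ξ₂ = 7.84 → ξ₂ = (1·46.17 − 7.84)/2 = 19.17 lbmol/h.
Outlet amounts (n = n₀ + Σ ν·ξ):
  C: 220.4 − 2(46.17) = 128.1
  D: 0 + 1(46.17) − 2(19.17) = 7.84
  A: 0 + 2(19.17) = 38.33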